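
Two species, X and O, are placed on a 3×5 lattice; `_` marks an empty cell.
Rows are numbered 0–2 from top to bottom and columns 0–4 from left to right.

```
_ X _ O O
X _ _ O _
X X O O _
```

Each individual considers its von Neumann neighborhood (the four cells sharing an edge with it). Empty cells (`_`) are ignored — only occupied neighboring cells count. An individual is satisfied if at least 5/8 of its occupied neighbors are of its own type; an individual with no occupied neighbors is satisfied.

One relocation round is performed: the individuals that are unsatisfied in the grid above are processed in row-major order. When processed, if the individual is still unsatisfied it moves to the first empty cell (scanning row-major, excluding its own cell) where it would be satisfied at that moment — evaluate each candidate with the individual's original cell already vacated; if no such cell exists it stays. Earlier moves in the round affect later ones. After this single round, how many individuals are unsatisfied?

Initially unsatisfied (in order): (2,1), (2,2).
  (2,1) → (0,0).
  (2,2): now satisfied by earlier moves; stays.
Resulting grid:
X X _ O O
X _ _ O _
X _ O O _
All satisfied now.

0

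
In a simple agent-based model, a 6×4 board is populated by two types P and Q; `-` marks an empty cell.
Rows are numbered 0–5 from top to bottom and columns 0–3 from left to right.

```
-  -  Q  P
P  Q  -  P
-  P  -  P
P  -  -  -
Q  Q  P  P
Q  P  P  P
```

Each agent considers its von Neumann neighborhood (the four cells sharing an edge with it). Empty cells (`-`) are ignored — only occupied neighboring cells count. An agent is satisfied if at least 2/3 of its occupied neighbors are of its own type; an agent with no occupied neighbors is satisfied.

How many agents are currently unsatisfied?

9

(0,2)Q 0/1 ✗
(0,3)P 1/2 ✗
(1,0)P 0/1 ✗
(1,1)Q 0/2 ✗
(1,3)P 2/2 ✓
(2,1)P 0/1 ✗
(2,3)P 1/1 ✓
(3,0)P 0/1 ✗
(4,0)Q 2/3 ✓
(4,1)Q 1/3 ✗
(4,2)P 2/3 ✓
(4,3)P 2/2 ✓
(5,0)Q 1/2 ✗
(5,1)P 1/3 ✗
(5,2)P 3/3 ✓
(5,3)P 2/2 ✓
Unsatisfied: (0,2), (0,3), (1,0), (1,1), (2,1), (3,0), (4,1), (5,0), (5,1) — 9 in total.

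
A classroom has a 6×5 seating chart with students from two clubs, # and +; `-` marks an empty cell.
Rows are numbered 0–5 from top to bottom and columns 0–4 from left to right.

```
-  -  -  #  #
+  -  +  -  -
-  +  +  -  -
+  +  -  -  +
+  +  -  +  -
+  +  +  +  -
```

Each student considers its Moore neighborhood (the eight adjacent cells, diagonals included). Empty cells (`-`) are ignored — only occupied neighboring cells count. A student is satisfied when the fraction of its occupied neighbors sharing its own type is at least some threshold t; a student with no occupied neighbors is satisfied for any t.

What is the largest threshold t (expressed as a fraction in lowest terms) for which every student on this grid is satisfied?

1/2

(0,3)# 1/2
(0,4)# 1/1
(1,0)+ 1/1
(1,2)+ 2/3
(2,1)+ 5/5
(2,2)+ 3/3
(3,0)+ 4/4
(3,1)+ 5/5
(3,4)+ 1/1
(4,0)+ 5/5
(4,1)+ 6/6
(4,3)+ 3/3
(5,0)+ 3/3
(5,1)+ 4/4
(5,2)+ 4/4
(5,3)+ 2/2
The smallest same-type fraction is 1/2 at (0,3), which reduces to 1/2. Any threshold above that leaves this student unsatisfied.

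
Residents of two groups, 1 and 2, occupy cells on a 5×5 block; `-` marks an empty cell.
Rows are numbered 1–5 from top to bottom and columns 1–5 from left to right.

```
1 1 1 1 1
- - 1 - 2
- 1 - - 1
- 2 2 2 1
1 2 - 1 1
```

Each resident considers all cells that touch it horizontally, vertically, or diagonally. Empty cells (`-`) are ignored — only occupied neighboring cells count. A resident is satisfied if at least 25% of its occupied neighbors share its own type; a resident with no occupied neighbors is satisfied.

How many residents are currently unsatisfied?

(1,1)1 1/1 ok
(1,2)1 3/3 ok
(1,3)1 3/3 ok
(1,4)1 3/4 ok
(1,5)1 1/2 ok
(2,3)1 4/4 ok
(2,5)2 0/3 unhappy
(3,2)1 1/3 ok
(3,5)1 1/3 ok
(4,2)2 2/4 ok
(4,3)2 3/5 ok
(4,4)2 1/5 unhappy
(4,5)1 3/4 ok
(5,1)1 0/2 unhappy
(5,2)2 2/3 ok
(5,4)1 2/4 ok
(5,5)1 2/3 ok
Unsatisfied: (2,5), (4,4), (5,1) — 3 in total.

3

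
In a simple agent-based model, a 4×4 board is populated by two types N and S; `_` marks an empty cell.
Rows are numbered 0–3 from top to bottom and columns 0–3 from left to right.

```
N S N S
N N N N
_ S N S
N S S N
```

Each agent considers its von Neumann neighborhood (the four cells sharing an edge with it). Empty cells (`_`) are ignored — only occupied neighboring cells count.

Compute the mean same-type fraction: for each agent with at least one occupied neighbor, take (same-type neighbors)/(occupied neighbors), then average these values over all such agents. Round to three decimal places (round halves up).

Row 0: (0,0)N 1/2 · (0,1)S 0/3 · (0,2)N 1/3 · (0,3)S 0/2
Row 1: (1,0)N 2/2 · (1,1)N 2/4 · (1,2)N 4/4 · (1,3)N 1/3
Row 2: (2,1)S 1/3 · (2,2)N 1/4 · (2,3)S 0/3
Row 3: (3,0)N 0/1 · (3,1)S 2/3 · (3,2)S 1/3 · (3,3)N 0/2
Sum over 15 agents: 1/2 + 0/3 + 1/3 + 0/2 + 2/2 + 2/4 + 4/4 + 1/3 + 1/3 + 1/4 + 0/3 + 0/1 + 2/3 + 1/3 + 0/2 = 21/4; mean = 21/4 ÷ 15 = 7/20 = 0.35 → 0.350.

0.350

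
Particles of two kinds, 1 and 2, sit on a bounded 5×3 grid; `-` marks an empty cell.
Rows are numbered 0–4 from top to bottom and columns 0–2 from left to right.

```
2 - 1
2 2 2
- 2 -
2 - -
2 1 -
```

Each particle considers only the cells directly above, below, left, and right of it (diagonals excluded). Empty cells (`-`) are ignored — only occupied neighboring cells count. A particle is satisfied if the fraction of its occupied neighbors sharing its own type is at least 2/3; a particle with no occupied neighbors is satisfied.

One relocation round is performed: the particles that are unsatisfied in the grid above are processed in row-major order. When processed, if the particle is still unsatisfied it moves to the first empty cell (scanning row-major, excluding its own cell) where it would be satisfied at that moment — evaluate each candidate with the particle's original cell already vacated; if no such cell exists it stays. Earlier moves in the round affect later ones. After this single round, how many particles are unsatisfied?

0

Initially unsatisfied (in order): (0,2), (1,2), (4,0), (4,1).
  (0,2) → (3,2).
  (1,2): now satisfied by earlier moves; stays.
  (4,0) → (0,1).
  (4,1): now satisfied by earlier moves; stays.
Resulting grid:
2 2 -
2 2 2
- 2 -
2 - 1
- 1 -
All satisfied now.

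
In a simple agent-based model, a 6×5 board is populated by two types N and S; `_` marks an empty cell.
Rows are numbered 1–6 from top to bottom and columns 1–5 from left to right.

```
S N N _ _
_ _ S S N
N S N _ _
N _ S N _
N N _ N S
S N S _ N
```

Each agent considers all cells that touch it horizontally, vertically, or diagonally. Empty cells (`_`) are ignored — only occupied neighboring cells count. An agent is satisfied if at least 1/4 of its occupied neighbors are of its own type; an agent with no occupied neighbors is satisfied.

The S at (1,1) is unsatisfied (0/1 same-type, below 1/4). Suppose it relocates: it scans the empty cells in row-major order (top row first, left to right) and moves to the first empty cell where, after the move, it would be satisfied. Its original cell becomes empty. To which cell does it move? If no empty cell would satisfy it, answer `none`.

Vacating (1,1). Empty cells in order:
  (1,4): 2/4 same-type → satisfied — stop here.

(1,4)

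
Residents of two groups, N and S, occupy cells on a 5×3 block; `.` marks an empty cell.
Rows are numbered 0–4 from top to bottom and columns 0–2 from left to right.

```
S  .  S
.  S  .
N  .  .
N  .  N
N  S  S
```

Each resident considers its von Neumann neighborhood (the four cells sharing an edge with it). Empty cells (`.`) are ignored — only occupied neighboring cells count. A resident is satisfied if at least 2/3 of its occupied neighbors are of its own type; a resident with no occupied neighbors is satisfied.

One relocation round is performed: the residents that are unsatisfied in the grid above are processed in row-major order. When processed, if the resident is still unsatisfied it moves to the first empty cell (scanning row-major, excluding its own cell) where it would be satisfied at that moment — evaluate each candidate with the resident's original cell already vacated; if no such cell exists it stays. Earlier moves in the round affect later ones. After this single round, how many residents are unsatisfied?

1

Initially unsatisfied (in order): (3,2), (4,0), (4,1), (4,2).
  (3,2) → (2,2).
  (4,0) → (2,1).
  (4,1): now satisfied by earlier moves; stays.
  (4,2): now satisfied by earlier moves; stays.
Resulting grid:
S . S
. S .
N N N
N . .
. S S
Unsatisfied now: (1,1).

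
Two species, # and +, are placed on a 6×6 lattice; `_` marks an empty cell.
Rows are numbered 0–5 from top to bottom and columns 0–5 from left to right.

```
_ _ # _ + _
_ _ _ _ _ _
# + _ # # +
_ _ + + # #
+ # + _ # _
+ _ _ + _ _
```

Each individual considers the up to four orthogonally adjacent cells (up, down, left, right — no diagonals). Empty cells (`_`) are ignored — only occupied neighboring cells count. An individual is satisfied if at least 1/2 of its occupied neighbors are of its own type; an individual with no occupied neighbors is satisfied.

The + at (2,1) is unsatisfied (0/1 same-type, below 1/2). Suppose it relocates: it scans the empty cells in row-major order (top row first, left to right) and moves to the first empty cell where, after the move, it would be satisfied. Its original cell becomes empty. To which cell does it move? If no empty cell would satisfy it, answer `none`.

Vacating (2,1). Empty cells in order:
  (0,0): 0/0 same-type → satisfied — stop here.

(0,0)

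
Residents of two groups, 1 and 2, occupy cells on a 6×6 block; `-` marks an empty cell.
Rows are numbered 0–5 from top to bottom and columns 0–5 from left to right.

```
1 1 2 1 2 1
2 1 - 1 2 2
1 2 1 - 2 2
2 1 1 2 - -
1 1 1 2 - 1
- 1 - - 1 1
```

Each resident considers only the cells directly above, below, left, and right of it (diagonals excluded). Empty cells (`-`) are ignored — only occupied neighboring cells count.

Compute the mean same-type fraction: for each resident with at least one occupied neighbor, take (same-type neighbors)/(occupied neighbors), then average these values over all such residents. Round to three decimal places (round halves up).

0.536

Row 0: (0,0)1 1/2 · (0,1)1 2/3 · (0,2)2 0/2 · (0,3)1 1/3 · (0,4)2 1/3 · (0,5)1 0/2
Row 1: (1,0)2 0/3 · (1,1)1 1/3 · (1,3)1 1/2 · (1,4)2 3/4 · (1,5)2 2/3
Row 2: (2,0)1 0/3 · (2,1)2 0/4 · (2,2)1 1/2 · (2,4)2 2/2 · (2,5)2 2/2
Row 3: (3,0)2 0/3 · (3,1)1 2/4 · (3,2)1 3/4 · (3,3)2 1/2
Row 4: (4,0)1 1/2 · (4,1)1 4/4 · (4,2)1 2/3 · (4,3)2 1/2 · (4,5)1 1/1
Row 5: (5,1)1 1/1 · (5,4)1 1/1 · (5,5)1 2/2
Sum over 28 residents: 1/2 + 2/3 + 0/2 + 1/3 + 1/3 + 0/2 + 0/3 + 1/3 + 1/2 + 3/4 + 2/3 + 0/3 + 0/4 + 1/2 + 2/2 + 2/2 + 0/3 + 2/4 + 3/4 + 1/2 + 1/2 + 4/4 + 2/3 + 1/2 + 1/1 + 1/1 + 1/1 + 2/2 = 15; mean = 15 ÷ 28 = 15/28 = 0.535714… → 0.536.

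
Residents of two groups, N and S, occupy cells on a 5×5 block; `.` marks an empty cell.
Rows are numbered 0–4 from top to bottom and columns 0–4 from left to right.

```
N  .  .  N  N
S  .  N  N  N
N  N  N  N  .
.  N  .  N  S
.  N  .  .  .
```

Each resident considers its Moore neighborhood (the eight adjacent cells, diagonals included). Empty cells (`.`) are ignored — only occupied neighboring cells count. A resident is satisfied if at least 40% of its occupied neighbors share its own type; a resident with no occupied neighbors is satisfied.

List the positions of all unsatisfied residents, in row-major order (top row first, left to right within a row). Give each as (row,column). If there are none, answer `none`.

(0,0), (1,0), (3,4)

(0,0)N 0/1 unhappy
(0,3)N 4/4 ok
(0,4)N 3/3 ok
(1,0)S 0/3 unhappy
(1,2)N 5/5 ok
(1,3)N 6/6 ok
(1,4)N 4/4 ok
(2,0)N 2/3 ok
(2,1)N 4/5 ok
(2,2)N 6/6 ok
(2,3)N 5/6 ok
(3,1)N 4/4 ok
(3,3)N 2/3 ok
(3,4)S 0/2 unhappy
(4,1)N 1/1 ok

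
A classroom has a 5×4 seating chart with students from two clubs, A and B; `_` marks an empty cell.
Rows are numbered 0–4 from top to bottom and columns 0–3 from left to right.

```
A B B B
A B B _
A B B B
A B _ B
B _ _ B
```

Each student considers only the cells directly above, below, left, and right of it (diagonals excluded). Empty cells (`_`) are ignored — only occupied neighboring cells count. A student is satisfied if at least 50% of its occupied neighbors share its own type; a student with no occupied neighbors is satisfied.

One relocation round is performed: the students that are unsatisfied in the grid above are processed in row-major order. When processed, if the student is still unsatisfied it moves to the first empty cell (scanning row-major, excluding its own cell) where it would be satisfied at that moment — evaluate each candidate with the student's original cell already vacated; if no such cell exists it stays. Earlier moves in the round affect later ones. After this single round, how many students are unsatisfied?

Initially unsatisfied (in order): (3,0), (4,0).
  (3,0): no empty cell satisfies it; stays.
  (4,0) → (1,3).
Resulting grid:
A B B B
A B B B
A B B B
A B _ B
_ _ _ B
All satisfied now.

0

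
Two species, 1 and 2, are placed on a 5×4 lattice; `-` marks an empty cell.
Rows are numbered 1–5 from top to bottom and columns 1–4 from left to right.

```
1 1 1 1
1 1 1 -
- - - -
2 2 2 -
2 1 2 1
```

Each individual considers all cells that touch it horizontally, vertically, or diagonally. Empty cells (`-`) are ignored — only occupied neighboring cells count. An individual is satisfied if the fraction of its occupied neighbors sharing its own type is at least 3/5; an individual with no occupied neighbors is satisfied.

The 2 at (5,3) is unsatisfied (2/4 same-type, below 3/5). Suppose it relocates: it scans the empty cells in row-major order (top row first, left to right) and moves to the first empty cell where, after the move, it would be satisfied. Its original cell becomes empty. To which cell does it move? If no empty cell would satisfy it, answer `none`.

Vacating (5,3). Empty cells in order:
  (2,4): 0/3 same-type → still unsatisfied.
  (3,1): 2/4 same-type → still unsatisfied.
  (3,2): 3/6 same-type → still unsatisfied.
  (3,3): 2/4 same-type → still unsatisfied.
  (3,4): 1/2 same-type → still unsatisfied.
  (4,4): 1/2 same-type → still unsatisfied.

none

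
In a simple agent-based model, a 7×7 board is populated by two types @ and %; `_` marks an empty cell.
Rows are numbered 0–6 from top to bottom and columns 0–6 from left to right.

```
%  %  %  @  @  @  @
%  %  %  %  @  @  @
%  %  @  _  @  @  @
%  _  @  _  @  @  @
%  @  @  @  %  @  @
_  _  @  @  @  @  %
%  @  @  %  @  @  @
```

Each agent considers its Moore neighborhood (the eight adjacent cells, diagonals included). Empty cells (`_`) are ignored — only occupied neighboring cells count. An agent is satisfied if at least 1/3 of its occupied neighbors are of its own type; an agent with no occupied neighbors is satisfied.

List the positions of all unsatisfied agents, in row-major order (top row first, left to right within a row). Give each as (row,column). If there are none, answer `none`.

Row 0: (0,0)% 3/3 satisfied · (0,1)% 5/5 satisfied · (0,2)% 4/5 satisfied · (0,3)@ 2/5 satisfied · (0,4)@ 4/5 satisfied · (0,5)@ 5/5 satisfied · (0,6)@ 3/3 satisfied
Row 1: (1,0)% 5/5 satisfied · (1,1)% 7/8 satisfied · (1,2)% 5/7 satisfied · (1,3)% 2/7 not · (1,4)@ 6/7 satisfied · (1,5)@ 8/8 satisfied · (1,6)@ 5/5 satisfied
Row 2: (2,0)% 4/4 satisfied · (2,1)% 5/7 satisfied · (2,2)@ 1/5 not · (2,4)@ 5/6 satisfied · (2,5)@ 8/8 satisfied · (2,6)@ 5/5 satisfied
Row 3: (3,0)% 3/4 satisfied · (3,2)@ 4/5 satisfied · (3,4)@ 5/6 satisfied · (3,5)@ 7/8 satisfied · (3,6)@ 5/5 satisfied
Row 4: (4,0)% 1/2 satisfied · (4,1)@ 3/5 satisfied · (4,2)@ 5/5 satisfied · (4,3)@ 6/7 satisfied · (4,4)% 0/7 not · (4,5)@ 6/8 satisfied · (4,6)@ 4/5 satisfied
Row 5: (5,2)@ 6/7 satisfied · (5,3)@ 6/8 satisfied · (5,4)@ 6/8 satisfied · (5,5)@ 6/8 satisfied · (5,6)% 0/5 not
Row 6: (6,0)% 0/1 not · (6,1)@ 2/3 satisfied · (6,2)@ 3/4 satisfied · (6,3)% 0/5 not · (6,4)@ 4/5 satisfied · (6,5)@ 4/5 satisfied · (6,6)@ 2/3 satisfied

(1,3), (2,2), (4,4), (5,6), (6,0), (6,3)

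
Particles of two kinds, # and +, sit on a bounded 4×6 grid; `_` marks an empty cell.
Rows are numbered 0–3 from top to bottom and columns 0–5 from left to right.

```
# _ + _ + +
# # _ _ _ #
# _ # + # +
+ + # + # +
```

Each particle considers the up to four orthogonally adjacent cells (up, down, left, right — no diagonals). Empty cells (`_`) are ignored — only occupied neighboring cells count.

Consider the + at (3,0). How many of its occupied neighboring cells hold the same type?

Occupied neighbors of (3,0): (2,0)=#, (3,1)=+.
Same type (+): 1 of 2.

1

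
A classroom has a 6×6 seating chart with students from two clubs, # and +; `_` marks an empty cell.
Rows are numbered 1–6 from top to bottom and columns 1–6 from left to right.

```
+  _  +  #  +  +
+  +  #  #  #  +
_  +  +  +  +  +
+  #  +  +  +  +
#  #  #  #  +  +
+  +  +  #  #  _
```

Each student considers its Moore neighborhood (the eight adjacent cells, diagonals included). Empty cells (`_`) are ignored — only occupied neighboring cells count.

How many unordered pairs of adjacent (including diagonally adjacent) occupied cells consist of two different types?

Scan each occupied cell's neighbors to the right and below (and the two forward diagonals) so each pair is counted once.
Row 1: +(1,1)–+(2,1)= +(1,1)–+(2,2)= +(1,3)–#(1,4)≠ +(1,3)–#(2,3)≠ +(1,3)–#(2,4)≠ +(1,3)–+(2,2)= #(1,4)–+(1,5)≠ #(1,4)–#(2,4)= #(1,4)–#(2,5)= #(1,4)–#(2,3)= +(1,5)–+(1,6)= +(1,5)–#(2,5)≠ +(1,5)–+(2,6)= +(1,5)–#(2,4)≠ +(1,6)–+(2,6)= +(1,6)–#(2,5)≠  → 7/16 unlike.
Row 2: +(2,1)–+(2,2)= +(2,1)–+(3,2)= +(2,2)–#(2,3)≠ +(2,2)–+(3,2)= +(2,2)–+(3,3)= #(2,3)–#(2,4)= #(2,3)–+(3,3)≠ #(2,3)–+(3,4)≠ #(2,3)–+(3,2)≠ #(2,4)–#(2,5)= #(2,4)–+(3,4)≠ #(2,4)–+(3,5)≠ #(2,4)–+(3,3)≠ #(2,5)–+(2,6)≠ #(2,5)–+(3,5)≠ #(2,5)–+(3,6)≠ #(2,5)–+(3,4)≠ +(2,6)–+(3,6)= +(2,6)–+(3,5)=  → 11/19 unlike.
Row 3: +(3,2)–+(3,3)= +(3,2)–#(4,2)≠ +(3,2)–+(4,3)= +(3,2)–+(4,1)= +(3,3)–+(3,4)= +(3,3)–+(4,3)= +(3,3)–+(4,4)= +(3,3)–#(4,2)≠ +(3,4)–+(3,5)= +(3,4)–+(4,4)= +(3,4)–+(4,5)= +(3,4)–+(4,3)= +(3,5)–+(3,6)= +(3,5)–+(4,5)= +(3,5)–+(4,6)= +(3,5)–+(4,4)= +(3,6)–+(4,6)= +(3,6)–+(4,5)=  → 2/18 unlike.
Row 4: +(4,1)–#(4,2)≠ +(4,1)–#(5,1)≠ +(4,1)–#(5,2)≠ #(4,2)–+(4,3)≠ #(4,2)–#(5,2)= #(4,2)–#(5,3)= #(4,2)–#(5,1)= +(4,3)–+(4,4)= +(4,3)–#(5,3)≠ +(4,3)–#(5,4)≠ +(4,3)–#(5,2)≠ +(4,4)–+(4,5)= +(4,4)–#(5,4)≠ +(4,4)–+(5,5)= +(4,4)–#(5,3)≠ +(4,5)–+(4,6)= +(4,5)–+(5,5)= +(4,5)–+(5,6)= +(4,5)–#(5,4)≠ +(4,6)–+(5,6)= +(4,6)–+(5,5)=  → 10/21 unlike.
Row 5: #(5,1)–#(5,2)= #(5,1)–+(6,1)≠ #(5,1)–+(6,2)≠ #(5,2)–#(5,3)= #(5,2)–+(6,2)≠ #(5,2)–+(6,3)≠ #(5,2)–+(6,1)≠ #(5,3)–#(5,4)= #(5,3)–+(6,3)≠ #(5,3)–#(6,4)= #(5,3)–+(6,2)≠ #(5,4)–+(5,5)≠ #(5,4)–#(6,4)= #(5,4)–#(6,5)= #(5,4)–+(6,3)≠ +(5,5)–+(5,6)= +(5,5)–#(6,5)≠ +(5,5)–#(6,4)≠ +(5,6)–#(6,5)≠  → 12/19 unlike.
Row 6: +(6,1)–+(6,2)= +(6,2)–+(6,3)= +(6,3)–#(6,4)≠ #(6,4)–#(6,5)=  → 1/4 unlike.
Total adjacent occupied pairs: 97; unlike-type pairs: 43.

43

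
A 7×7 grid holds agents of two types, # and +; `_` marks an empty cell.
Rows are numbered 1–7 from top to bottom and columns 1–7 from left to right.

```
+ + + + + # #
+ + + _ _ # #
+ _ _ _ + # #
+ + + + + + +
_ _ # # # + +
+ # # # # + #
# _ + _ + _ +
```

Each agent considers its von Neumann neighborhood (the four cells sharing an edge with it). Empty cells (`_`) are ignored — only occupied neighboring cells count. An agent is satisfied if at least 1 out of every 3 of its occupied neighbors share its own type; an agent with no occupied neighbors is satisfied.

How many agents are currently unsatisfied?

Row 1: (1,1)+ 2/2 satisfied · (1,2)+ 3/3 satisfied · (1,3)+ 3/3 satisfied · (1,4)+ 2/2 satisfied · (1,5)+ 1/2 satisfied · (1,6)# 2/3 satisfied · (1,7)# 2/2 satisfied
Row 2: (2,1)+ 3/3 satisfied · (2,2)+ 3/3 satisfied · (2,3)+ 2/2 satisfied · (2,6)# 3/3 satisfied · (2,7)# 3/3 satisfied
Row 3: (3,1)+ 2/2 satisfied · (3,5)+ 1/2 satisfied · (3,6)# 2/4 satisfied · (3,7)# 2/3 satisfied
Row 4: (4,1)+ 2/2 satisfied · (4,2)+ 2/2 satisfied · (4,3)+ 2/3 satisfied · (4,4)+ 2/3 satisfied · (4,5)+ 3/4 satisfied · (4,6)+ 3/4 satisfied · (4,7)+ 2/3 satisfied
Row 5: (5,3)# 2/3 satisfied · (5,4)# 3/4 satisfied · (5,5)# 2/4 satisfied · (5,6)+ 3/4 satisfied · (5,7)+ 2/3 satisfied
Row 6: (6,1)+ 0/2 not · (6,2)# 1/2 satisfied · (6,3)# 3/4 satisfied · (6,4)# 3/3 satisfied · (6,5)# 2/4 satisfied · (6,6)+ 1/3 satisfied · (6,7)# 0/3 not
Row 7: (7,1)# 0/1 not · (7,3)+ 0/1 not · (7,5)+ 0/1 not · (7,7)+ 0/1 not
Unsatisfied: (6,1), (6,7), (7,1), (7,3), (7,5), (7,7) — 6 in total.

6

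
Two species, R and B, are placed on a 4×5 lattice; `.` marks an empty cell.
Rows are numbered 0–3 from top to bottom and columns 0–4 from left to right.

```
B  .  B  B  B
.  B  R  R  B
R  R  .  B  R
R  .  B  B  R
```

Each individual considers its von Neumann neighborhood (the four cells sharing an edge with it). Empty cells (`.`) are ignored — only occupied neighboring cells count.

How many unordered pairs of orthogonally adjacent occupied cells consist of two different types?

Scan each occupied cell's neighbors to the right and below so each pair is counted once.
Row 0: B(0,2)–B(0,3)= B(0,2)–R(1,2)≠ B(0,3)–B(0,4)= B(0,3)–R(1,3)≠ B(0,4)–B(1,4)=  → 2/5 unlike.
Row 1: B(1,1)–R(1,2)≠ B(1,1)–R(2,1)≠ R(1,2)–R(1,3)= R(1,3)–B(1,4)≠ R(1,3)–B(2,3)≠ B(1,4)–R(2,4)≠  → 5/6 unlike.
Row 2: R(2,0)–R(2,1)= R(2,0)–R(3,0)= B(2,3)–R(2,4)≠ B(2,3)–B(3,3)= R(2,4)–R(3,4)=  → 1/5 unlike.
Row 3: B(3,2)–B(3,3)= B(3,3)–R(3,4)≠  → 1/2 unlike.
Total adjacent occupied pairs: 18; unlike-type pairs: 9.

9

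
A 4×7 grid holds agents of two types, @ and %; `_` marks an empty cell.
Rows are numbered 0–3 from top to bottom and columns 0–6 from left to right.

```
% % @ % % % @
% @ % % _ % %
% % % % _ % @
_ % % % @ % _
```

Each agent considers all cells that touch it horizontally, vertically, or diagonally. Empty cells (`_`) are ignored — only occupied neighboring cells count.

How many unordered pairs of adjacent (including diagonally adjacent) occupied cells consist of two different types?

22

Scan each occupied cell's neighbors to the right and below (and the two forward diagonals) so each pair is counted once.
From row 0: 9 unlike of 22 pairs (running 9/22).
From row 1: 7 unlike of 18 pairs (running 16/40).
From row 2: 4 unlike of 16 pairs (running 20/56).
From row 3: 2 unlike of 4 pairs (running 22/60).
Total adjacent occupied pairs: 60; unlike-type pairs: 22.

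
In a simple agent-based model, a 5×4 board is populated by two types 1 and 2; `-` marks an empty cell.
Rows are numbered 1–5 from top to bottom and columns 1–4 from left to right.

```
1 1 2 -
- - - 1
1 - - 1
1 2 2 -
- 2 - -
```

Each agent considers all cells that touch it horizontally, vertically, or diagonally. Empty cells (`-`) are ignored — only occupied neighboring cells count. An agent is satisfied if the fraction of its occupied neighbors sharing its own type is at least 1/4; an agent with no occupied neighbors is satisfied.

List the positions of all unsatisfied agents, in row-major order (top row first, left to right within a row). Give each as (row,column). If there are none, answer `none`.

Row 1: (1,1)1 1/1 satisfied · (1,2)1 1/2 satisfied · (1,3)2 0/2 not
Row 2: (2,4)1 1/2 satisfied
Row 3: (3,1)1 1/2 satisfied · (3,4)1 1/2 satisfied
Row 4: (4,1)1 1/3 satisfied · (4,2)2 2/4 satisfied · (4,3)2 2/3 satisfied
Row 5: (5,2)2 2/3 satisfied

(1,3)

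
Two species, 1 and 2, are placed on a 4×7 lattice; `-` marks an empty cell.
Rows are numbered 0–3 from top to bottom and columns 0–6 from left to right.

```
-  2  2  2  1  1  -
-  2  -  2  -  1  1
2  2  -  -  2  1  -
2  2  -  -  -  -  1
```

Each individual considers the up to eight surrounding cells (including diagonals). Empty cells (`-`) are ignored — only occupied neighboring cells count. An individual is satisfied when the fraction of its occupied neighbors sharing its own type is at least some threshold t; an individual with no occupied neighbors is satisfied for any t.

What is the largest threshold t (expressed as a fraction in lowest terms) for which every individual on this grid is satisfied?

Row 0: (0,1)2 2/2 · (0,2)2 4/4 · (0,3)2 2/3 · (0,4)1 2/4 · (0,5)1 3/3
Row 1: (1,1)2 4/4 · (1,3)2 3/4 · (1,5)1 4/5 · (1,6)1 3/3
Row 2: (2,0)2 4/4 · (2,1)2 4/4 · (2,4)2 1/3 · (2,5)1 3/4
Row 3: (3,0)2 3/3 · (3,1)2 3/3 · (3,6)1 1/1
The smallest same-type fraction is 1/3 at (2,4), which reduces to 1/3. Any threshold above that leaves this individual unsatisfied.

1/3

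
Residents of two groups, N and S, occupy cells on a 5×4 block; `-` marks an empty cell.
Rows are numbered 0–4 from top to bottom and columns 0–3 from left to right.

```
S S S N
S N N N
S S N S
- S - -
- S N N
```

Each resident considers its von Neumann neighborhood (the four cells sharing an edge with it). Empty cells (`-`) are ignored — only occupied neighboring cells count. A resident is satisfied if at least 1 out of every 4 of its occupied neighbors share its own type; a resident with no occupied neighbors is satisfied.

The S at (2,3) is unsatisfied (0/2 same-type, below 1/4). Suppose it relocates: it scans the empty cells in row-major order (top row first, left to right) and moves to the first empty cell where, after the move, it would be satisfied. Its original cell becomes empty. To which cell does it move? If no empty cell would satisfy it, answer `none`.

(3,0)

Vacating (2,3). Empty cells in order:
  (3,0): 2/2 same-type → satisfied — stop here.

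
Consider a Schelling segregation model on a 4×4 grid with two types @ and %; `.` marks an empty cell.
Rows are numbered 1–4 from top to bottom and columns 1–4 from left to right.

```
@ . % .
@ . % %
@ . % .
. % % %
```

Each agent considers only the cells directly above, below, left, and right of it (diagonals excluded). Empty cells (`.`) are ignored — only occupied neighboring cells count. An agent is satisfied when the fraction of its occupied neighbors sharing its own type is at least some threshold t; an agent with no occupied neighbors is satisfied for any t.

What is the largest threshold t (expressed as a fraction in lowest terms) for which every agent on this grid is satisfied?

1/1

(1,1)@ 1/1
(1,3)% 1/1
(2,1)@ 2/2
(2,3)% 3/3
(2,4)% 1/1
(3,1)@ 1/1
(3,3)% 2/2
(4,2)% 1/1
(4,3)% 3/3
(4,4)% 1/1
The smallest same-type fraction is 1/1 at (1,1), which reduces to 1/1. Any threshold above that leaves this agent unsatisfied.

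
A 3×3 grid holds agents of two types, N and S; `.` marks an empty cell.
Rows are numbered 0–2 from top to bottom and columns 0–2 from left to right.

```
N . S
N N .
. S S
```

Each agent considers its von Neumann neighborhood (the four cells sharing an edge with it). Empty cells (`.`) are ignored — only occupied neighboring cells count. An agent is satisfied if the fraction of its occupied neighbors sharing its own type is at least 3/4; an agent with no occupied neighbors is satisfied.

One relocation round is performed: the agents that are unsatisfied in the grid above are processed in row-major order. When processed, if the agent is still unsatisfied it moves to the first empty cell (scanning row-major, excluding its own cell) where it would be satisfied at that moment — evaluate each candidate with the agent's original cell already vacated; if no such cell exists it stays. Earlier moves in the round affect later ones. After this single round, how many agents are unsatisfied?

Initially unsatisfied (in order): (1,1), (2,1).
  (1,1): no empty cell satisfies it; stays.
  (2,1): no empty cell satisfies it; stays.
Resulting grid:
N . S
N N .
. S S
Unsatisfied now: (1,1), (2,1).

2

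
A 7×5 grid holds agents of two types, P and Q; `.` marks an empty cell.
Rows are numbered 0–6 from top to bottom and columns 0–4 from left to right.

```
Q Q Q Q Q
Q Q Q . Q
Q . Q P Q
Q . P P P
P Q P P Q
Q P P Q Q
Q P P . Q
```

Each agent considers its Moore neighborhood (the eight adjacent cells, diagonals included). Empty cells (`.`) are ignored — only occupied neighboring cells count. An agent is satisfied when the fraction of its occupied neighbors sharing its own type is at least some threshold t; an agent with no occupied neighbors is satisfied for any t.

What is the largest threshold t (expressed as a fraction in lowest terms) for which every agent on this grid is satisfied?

(0,0)Q 3/3
(0,1)Q 5/5
(0,2)Q 4/4
(0,3)Q 4/4
(0,4)Q 2/2
(1,0)Q 4/4
(1,1)Q 7/7
(1,2)Q 5/6
(1,4)Q 3/4
(2,0)Q 3/3
(2,2)Q 2/5
(2,3)P 3/7
(2,4)Q 1/4
(3,0)Q 2/3
(3,2)P 4/6
(3,3)P 5/8
(3,4)P 3/5
(4,0)P 1/4
(4,1)Q 2/7
(4,2)P 5/7
(4,3)P 5/8
(4,4)Q 2/5
(5,0)Q 2/5
(5,1)P 5/8
(5,2)P 5/7
(5,3)Q 3/7
(5,4)Q 3/4
(6,0)Q 1/3
(6,1)P 3/5
(6,2)P 3/4
(6,4)Q 2/2
The smallest same-type fraction is 1/4 at (2,4), which reduces to 1/4. Any threshold above that leaves this agent unsatisfied.

1/4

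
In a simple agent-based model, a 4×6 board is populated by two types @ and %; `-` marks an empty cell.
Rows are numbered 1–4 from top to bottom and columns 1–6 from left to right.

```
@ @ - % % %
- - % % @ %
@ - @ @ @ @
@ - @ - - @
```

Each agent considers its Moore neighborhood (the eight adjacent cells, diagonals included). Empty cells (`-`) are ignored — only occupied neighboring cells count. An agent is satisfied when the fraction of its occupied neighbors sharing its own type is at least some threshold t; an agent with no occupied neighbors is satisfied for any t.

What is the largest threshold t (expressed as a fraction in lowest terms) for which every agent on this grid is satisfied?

Row 1: (1,1)@ 1/1 · (1,2)@ 1/2 · (1,4)% 3/4 · (1,5)% 4/5 · (1,6)% 2/3
Row 2: (2,3)% 2/5 · (2,4)% 3/7 · (2,5)@ 3/8 · (2,6)% 2/5
Row 3: (3,1)@ 1/1 · (3,3)@ 2/4 · (3,4)@ 4/6 · (3,5)@ 4/6 · (3,6)@ 3/4
Row 4: (4,1)@ 1/1 · (4,3)@ 2/2 · (4,6)@ 2/2
The smallest same-type fraction is 3/8 at (2,5), which reduces to 3/8. Any threshold above that leaves this agent unsatisfied.

3/8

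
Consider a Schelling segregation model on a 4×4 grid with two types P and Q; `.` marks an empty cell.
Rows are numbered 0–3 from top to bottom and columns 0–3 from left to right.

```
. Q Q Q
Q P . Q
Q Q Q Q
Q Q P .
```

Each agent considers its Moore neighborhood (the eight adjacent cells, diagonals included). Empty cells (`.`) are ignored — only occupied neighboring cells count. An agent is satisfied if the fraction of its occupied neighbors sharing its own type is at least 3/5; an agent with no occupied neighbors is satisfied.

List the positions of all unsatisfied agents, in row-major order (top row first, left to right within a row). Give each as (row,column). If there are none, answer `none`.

(0,1)Q 2/3 ✓
(0,2)Q 3/4 ✓
(0,3)Q 2/2 ✓
(1,0)Q 3/4 ✓
(1,1)P 0/6 ✗
(1,3)Q 4/4 ✓
(2,0)Q 4/5 ✓
(2,1)Q 5/7 ✓
(2,2)Q 4/6 ✓
(2,3)Q 2/3 ✓
(3,0)Q 3/3 ✓
(3,1)Q 4/5 ✓
(3,2)P 0/4 ✗

(1,1), (3,2)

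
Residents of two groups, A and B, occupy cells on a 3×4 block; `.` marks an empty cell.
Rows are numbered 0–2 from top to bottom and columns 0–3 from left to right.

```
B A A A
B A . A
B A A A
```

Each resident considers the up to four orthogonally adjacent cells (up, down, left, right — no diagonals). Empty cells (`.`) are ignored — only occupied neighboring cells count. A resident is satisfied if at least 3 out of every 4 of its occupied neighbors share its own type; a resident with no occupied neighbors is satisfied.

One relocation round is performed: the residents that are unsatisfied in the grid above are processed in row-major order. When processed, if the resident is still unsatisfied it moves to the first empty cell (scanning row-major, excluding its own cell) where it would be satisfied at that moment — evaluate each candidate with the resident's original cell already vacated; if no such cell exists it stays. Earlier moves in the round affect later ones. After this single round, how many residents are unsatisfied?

Initially unsatisfied (in order): (0,0), (0,1), (1,0), (1,1), (2,0), (2,1).
  (0,0): no empty cell satisfies it; stays.
  (0,1) → (1,2).
  (1,0): no empty cell satisfies it; stays.
  (1,1): no empty cell satisfies it; stays.
  (2,0): no empty cell satisfies it; stays.
  (2,1): no empty cell satisfies it; stays.
Resulting grid:
B . A A
B A A A
B A A A
Unsatisfied now: (1,0), (1,1), (2,0), (2,1).

4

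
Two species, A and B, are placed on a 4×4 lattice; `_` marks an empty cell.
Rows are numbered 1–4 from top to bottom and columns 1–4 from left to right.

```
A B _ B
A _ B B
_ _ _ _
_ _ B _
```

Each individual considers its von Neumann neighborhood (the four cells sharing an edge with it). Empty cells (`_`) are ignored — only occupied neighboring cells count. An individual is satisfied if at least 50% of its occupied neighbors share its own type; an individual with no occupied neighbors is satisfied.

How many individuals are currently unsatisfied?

Row 1: (1,1)A 1/2 satisfied · (1,2)B 0/1 not · (1,4)B 1/1 satisfied
Row 2: (2,1)A 1/1 satisfied · (2,3)B 1/1 satisfied · (2,4)B 2/2 satisfied
Row 4: (4,3)B 0/0 satisfied
Unsatisfied: (1,2) — 1 in total.

1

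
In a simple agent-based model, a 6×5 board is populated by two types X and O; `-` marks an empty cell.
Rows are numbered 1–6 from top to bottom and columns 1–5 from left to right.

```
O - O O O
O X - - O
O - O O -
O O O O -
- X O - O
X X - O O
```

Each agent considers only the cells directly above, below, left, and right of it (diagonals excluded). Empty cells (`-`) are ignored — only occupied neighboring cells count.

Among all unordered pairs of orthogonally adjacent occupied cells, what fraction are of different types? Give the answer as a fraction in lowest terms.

3/20

Scan each occupied cell's neighbors to the right and below so each pair is counted once.
Row 1: O(1,1)–O(2,1)= O(1,3)–O(1,4)= O(1,4)–O(1,5)= O(1,5)–O(2,5)=  → 0/4 unlike.
Row 2: O(2,1)–X(2,2)≠ O(2,1)–O(3,1)=  → 1/2 unlike.
Row 3: O(3,1)–O(4,1)= O(3,3)–O(3,4)= O(3,3)–O(4,3)= O(3,4)–O(4,4)=  → 0/4 unlike.
Row 4: O(4,1)–O(4,2)= O(4,2)–O(4,3)= O(4,2)–X(5,2)≠ O(4,3)–O(4,4)= O(4,3)–O(5,3)=  → 1/5 unlike.
Row 5: X(5,2)–O(5,3)≠ X(5,2)–X(6,2)= O(5,5)–O(6,5)=  → 1/3 unlike.
Row 6: X(6,1)–X(6,2)= O(6,4)–O(6,5)=  → 0/2 unlike.
Total adjacent occupied pairs: 20; unlike-type pairs: 3.
3/20 is already in lowest terms.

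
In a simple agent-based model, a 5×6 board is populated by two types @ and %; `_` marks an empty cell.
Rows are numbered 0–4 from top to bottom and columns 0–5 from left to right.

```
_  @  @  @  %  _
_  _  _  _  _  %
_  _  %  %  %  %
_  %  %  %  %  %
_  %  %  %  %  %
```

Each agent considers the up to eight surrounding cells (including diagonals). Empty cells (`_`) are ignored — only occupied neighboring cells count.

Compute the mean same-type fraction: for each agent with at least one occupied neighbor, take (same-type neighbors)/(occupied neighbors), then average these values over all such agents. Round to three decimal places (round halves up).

0.947

(0,1)@ 1/1
(0,2)@ 2/2
(0,3)@ 1/2
(0,4)% 1/2
(1,5)% 3/3
(2,2)% 4/4
(2,3)% 5/5
(2,4)% 6/6
(2,5)% 4/4
(3,1)% 4/4
(3,2)% 7/7
(3,3)% 8/8
(3,4)% 8/8
(3,5)% 5/5
(4,1)% 3/3
(4,2)% 5/5
(4,3)% 5/5
(4,4)% 5/5
(4,5)% 3/3
Sum over 19 agents: 1/1 + 2/2 + 1/2 + 1/2 + 3/3 + 4/4 + 5/5 + 6/6 + 4/4 + 4/4 + 7/7 + 8/8 + 8/8 + 5/5 + 3/3 + 5/5 + 5/5 + 5/5 + 3/3 = 18; mean = 18 ÷ 19 = 18/19 = 0.947368… → 0.947.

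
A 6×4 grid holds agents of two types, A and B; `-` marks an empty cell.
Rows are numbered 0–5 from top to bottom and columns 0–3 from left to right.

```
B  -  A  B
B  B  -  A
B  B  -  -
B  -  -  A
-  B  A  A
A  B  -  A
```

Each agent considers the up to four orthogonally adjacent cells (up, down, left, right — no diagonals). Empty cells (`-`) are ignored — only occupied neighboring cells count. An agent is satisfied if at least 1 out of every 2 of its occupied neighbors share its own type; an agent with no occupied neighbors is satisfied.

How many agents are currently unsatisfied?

4

Row 0: (0,0)B 1/1 ✓ · (0,2)A 0/1 ✗ · (0,3)B 0/2 ✗
Row 1: (1,0)B 3/3 ✓ · (1,1)B 2/2 ✓ · (1,3)A 0/1 ✗
Row 2: (2,0)B 3/3 ✓ · (2,1)B 2/2 ✓
Row 3: (3,0)B 1/1 ✓ · (3,3)A 1/1 ✓
Row 4: (4,1)B 1/2 ✓ · (4,2)A 1/2 ✓ · (4,3)A 3/3 ✓
Row 5: (5,0)A 0/1 ✗ · (5,1)B 1/2 ✓ · (5,3)A 1/1 ✓
Unsatisfied: (0,2), (0,3), (1,3), (5,0) — 4 in total.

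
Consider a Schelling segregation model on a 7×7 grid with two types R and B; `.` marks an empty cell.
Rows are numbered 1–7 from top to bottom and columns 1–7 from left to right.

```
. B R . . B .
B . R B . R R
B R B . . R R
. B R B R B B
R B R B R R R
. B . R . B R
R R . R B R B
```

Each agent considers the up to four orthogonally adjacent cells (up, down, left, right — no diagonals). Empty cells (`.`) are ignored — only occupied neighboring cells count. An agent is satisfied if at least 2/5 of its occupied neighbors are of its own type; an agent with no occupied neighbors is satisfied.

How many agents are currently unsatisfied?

20

Row 1: (1,2)B 0/1 not · (1,3)R 1/2 satisfied · (1,6)B 0/1 not
Row 2: (2,1)B 1/1 satisfied · (2,3)R 1/3 not · (2,4)B 0/1 not · (2,6)R 2/3 satisfied · (2,7)R 2/2 satisfied
Row 3: (3,1)B 1/2 satisfied · (3,2)R 0/3 not · (3,3)B 0/3 not · (3,6)R 2/3 satisfied · (3,7)R 2/3 satisfied
Row 4: (4,2)B 1/3 not · (4,3)R 1/4 not · (4,4)B 1/3 not · (4,5)R 1/3 not · (4,6)B 1/4 not · (4,7)B 1/3 not
Row 5: (5,1)R 0/1 not · (5,2)B 2/4 satisfied · (5,3)R 1/3 not · (5,4)B 1/4 not · (5,5)R 2/3 satisfied · (5,6)R 2/4 satisfied · (5,7)R 2/3 satisfied
Row 6: (6,2)B 1/2 satisfied · (6,4)R 1/2 satisfied · (6,6)B 0/3 not · (6,7)R 1/3 not
Row 7: (7,1)R 1/1 satisfied · (7,2)R 1/2 satisfied · (7,4)R 1/2 satisfied · (7,5)B 0/2 not · (7,6)R 0/3 not · (7,7)B 0/2 not
Unsatisfied: (1,2), (1,6), (2,3), (2,4), (3,2), (3,3), (4,2), (4,3), (4,4), (4,5), (4,6), (4,7), (5,1), (5,3), (5,4), (6,6), (6,7), (7,5), (7,6), (7,7) — 20 in total.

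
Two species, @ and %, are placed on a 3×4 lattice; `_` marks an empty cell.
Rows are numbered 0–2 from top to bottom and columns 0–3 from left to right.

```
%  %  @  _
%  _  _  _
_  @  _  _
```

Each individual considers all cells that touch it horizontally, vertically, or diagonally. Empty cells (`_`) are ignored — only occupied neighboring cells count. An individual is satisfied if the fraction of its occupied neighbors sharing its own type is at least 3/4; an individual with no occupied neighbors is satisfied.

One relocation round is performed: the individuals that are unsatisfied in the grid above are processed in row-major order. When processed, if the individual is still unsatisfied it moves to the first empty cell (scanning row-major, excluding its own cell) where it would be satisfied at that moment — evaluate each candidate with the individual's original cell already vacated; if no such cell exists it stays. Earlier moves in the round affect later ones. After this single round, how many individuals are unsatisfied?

Initially unsatisfied (in order): (0,1), (0,2), (1,0), (2,1).
  (0,1) → (2,3).
  (0,2): now satisfied by earlier moves; stays.
  (1,0): no empty cell satisfies it; stays.
  (2,1) → (0,3).
Resulting grid:
% _ @ @
% _ _ _
_ _ _ %
All satisfied now.

0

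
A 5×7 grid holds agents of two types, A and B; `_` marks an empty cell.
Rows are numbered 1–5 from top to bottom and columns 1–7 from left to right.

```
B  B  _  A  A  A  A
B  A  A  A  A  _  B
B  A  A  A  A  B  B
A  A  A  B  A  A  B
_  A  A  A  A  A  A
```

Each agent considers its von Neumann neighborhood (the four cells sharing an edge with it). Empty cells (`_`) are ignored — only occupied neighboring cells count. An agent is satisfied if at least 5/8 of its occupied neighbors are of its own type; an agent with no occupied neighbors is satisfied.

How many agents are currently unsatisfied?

(1,1)B 2/2 satisfied
(1,2)B 1/2 not
(1,4)A 2/2 satisfied
(1,5)A 3/3 satisfied
(1,6)A 2/2 satisfied
(1,7)A 1/2 not
(2,1)B 2/3 satisfied
(2,2)A 2/4 not
(2,3)A 3/3 satisfied
(2,4)A 4/4 satisfied
(2,5)A 3/3 satisfied
(2,7)B 1/2 not
(3,1)B 1/3 not
(3,2)A 3/4 satisfied
(3,3)A 4/4 satisfied
(3,4)A 3/4 satisfied
(3,5)A 3/4 satisfied
(3,6)B 1/3 not
(3,7)B 3/3 satisfied
(4,1)A 1/2 not
(4,2)A 4/4 satisfied
(4,3)A 3/4 satisfied
(4,4)B 0/4 not
(4,5)A 3/4 satisfied
(4,6)A 2/4 not
(4,7)B 1/3 not
(5,2)A 2/2 satisfied
(5,3)A 3/3 satisfied
(5,4)A 2/3 satisfied
(5,5)A 3/3 satisfied
(5,6)A 3/3 satisfied
(5,7)A 1/2 not
Unsatisfied: (1,2), (1,7), (2,2), (2,7), (3,1), (3,6), (4,1), (4,4), (4,6), (4,7), (5,7) — 11 in total.

11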